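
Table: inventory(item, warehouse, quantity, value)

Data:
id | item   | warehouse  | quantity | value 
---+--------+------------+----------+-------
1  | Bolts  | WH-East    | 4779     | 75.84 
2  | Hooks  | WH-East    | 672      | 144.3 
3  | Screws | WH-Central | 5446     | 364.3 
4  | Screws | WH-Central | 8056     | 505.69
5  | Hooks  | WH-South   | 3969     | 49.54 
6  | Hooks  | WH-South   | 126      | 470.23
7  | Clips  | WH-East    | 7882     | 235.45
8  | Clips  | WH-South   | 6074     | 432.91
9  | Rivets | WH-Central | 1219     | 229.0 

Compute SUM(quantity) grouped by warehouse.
SELECT warehouse, SUM(quantity) as result
FROM inventory
GROUP BY warehouse

Result:
  WH-Central: 14721
  WH-East: 13333
  WH-South: 10169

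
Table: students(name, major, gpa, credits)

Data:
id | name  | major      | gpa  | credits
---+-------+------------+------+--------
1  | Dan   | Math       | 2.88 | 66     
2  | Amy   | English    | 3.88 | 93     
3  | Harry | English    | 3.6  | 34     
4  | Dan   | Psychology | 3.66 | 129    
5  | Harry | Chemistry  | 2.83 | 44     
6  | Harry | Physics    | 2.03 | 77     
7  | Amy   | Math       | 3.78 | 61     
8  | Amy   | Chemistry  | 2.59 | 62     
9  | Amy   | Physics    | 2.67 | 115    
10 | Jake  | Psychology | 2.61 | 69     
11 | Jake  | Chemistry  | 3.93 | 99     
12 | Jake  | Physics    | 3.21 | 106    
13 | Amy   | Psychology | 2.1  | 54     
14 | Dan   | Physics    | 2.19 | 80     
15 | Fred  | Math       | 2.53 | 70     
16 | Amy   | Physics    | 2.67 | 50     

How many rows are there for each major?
SELECT major, COUNT(*) as count
FROM students
GROUP BY major

Result:
  Chemistry: 3
  English: 2
  Math: 3
  Physics: 5
  Psychology: 3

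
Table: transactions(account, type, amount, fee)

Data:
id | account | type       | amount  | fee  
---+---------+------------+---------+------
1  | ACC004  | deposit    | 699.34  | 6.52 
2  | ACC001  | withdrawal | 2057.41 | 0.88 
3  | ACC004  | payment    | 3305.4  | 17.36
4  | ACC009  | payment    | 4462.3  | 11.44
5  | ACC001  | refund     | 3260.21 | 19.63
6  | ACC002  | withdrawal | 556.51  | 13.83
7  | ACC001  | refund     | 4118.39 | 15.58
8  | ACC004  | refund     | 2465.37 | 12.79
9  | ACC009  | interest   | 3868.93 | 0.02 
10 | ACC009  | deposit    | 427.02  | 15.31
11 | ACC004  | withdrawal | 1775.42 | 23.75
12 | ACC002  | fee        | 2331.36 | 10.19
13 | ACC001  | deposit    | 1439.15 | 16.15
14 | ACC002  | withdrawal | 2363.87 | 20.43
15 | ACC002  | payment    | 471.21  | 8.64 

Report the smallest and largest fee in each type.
SELECT type, MIN(fee), MAX(fee)
FROM transactions
GROUP BY type

Result:
  deposit: min=6.52, max=16.15
  fee: min=10.19, max=10.19
  interest: min=0.02, max=0.02
  payment: min=8.64, max=17.36
  refund: min=12.79, max=19.63
  withdrawal: min=0.88, max=23.75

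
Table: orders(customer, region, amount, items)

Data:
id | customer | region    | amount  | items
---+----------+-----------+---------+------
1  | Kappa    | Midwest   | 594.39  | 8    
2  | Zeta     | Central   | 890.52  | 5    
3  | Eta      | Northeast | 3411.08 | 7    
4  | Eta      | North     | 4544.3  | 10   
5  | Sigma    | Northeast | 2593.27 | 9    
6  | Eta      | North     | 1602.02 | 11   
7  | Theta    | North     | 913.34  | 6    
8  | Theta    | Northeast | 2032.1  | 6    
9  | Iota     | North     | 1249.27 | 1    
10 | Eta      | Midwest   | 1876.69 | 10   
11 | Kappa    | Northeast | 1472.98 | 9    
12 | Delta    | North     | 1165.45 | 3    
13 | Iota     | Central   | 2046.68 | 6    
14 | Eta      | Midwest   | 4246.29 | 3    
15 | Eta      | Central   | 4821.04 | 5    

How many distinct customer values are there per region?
SELECT region, COUNT(DISTINCT customer)
FROM orders
GROUP BY region

Result:
  Central: 3 distinct
  Midwest: 2 distinct
  North: 4 distinct
  Northeast: 4 distinct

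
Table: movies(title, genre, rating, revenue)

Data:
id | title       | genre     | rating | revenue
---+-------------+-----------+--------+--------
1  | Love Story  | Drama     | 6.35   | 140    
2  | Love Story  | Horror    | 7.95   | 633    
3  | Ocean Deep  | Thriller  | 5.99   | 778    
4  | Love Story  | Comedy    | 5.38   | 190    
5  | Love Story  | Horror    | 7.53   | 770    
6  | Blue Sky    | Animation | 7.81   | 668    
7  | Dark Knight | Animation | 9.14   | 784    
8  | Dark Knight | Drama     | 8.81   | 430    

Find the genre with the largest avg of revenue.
SELECT genre, AVG(revenue) as val
FROM movies
GROUP BY genre
ORDER BY val DESC
LIMIT 1

Result: Thriller with avg(revenue) = 778.00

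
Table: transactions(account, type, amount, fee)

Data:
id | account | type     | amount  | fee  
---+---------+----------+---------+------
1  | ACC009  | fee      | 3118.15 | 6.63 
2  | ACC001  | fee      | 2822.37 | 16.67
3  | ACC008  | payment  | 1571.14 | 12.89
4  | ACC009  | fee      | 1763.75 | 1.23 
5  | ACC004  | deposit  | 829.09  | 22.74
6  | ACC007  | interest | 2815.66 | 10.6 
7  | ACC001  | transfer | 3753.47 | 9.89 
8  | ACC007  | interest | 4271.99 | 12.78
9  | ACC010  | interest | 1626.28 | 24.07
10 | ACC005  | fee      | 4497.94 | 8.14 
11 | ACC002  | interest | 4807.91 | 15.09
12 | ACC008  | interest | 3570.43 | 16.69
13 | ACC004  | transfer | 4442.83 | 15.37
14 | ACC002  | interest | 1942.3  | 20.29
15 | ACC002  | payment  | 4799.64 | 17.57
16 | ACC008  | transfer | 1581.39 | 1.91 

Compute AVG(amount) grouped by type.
SELECT type, AVG(amount) as result
FROM transactions
GROUP BY type

Result:
  deposit: 829.09
  fee: 3050.55
  interest: 3172.43
  payment: 3185.39
  transfer: 3259.23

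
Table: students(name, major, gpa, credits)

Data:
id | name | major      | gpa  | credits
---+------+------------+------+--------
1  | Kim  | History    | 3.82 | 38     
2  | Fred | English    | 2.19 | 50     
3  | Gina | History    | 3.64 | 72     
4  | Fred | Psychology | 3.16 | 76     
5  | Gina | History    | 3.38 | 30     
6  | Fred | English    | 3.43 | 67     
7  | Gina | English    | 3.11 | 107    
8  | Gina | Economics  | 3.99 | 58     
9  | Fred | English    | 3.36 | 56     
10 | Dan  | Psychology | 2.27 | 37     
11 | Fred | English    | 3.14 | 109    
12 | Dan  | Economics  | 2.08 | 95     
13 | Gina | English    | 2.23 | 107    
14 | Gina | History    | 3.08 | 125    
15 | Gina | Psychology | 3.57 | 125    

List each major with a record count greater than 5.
SELECT major, COUNT(*) as cnt
FROM students
GROUP BY major
HAVING COUNT(*) > 5

Result:
  English: 6

Note: HAVING filters groups after aggregation, WHERE filters rows before.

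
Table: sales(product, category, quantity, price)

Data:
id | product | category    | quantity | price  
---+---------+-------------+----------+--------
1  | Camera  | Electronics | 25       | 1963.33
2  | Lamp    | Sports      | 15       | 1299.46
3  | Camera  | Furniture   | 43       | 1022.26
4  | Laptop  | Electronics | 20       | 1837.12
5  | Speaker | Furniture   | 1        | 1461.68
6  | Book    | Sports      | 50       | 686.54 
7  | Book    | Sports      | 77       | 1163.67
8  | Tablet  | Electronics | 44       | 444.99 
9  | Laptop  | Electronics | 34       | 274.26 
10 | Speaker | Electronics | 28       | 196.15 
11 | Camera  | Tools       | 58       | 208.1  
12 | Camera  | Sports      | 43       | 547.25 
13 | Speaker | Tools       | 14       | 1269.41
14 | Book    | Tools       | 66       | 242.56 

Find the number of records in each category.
SELECT category, COUNT(*) as count
FROM sales
GROUP BY category

Result:
  Electronics: 5
  Furniture: 2
  Sports: 4
  Tools: 3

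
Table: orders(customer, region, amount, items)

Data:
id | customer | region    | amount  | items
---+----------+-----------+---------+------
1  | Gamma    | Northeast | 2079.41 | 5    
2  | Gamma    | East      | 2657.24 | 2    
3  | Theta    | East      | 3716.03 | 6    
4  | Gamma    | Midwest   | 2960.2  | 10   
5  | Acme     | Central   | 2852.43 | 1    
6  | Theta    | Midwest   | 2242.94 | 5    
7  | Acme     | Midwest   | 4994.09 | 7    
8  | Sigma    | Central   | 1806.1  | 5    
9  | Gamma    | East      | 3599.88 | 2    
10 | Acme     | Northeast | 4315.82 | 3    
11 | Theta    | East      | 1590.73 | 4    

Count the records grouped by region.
SELECT region, COUNT(*) as count
FROM orders
GROUP BY region

Result:
  Central: 2
  East: 4
  Midwest: 3
  Northeast: 2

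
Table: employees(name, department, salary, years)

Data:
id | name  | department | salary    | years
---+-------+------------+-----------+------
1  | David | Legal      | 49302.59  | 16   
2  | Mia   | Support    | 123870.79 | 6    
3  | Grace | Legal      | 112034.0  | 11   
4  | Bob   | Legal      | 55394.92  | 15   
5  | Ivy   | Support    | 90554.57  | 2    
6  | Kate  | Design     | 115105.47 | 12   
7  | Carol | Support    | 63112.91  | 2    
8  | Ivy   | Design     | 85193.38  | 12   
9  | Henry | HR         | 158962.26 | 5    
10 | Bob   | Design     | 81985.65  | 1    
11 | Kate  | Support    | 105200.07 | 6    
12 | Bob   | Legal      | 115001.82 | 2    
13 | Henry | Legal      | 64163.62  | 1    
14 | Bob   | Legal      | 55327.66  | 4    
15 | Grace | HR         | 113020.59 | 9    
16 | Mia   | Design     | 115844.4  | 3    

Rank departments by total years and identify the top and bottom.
SELECT department, SUM(years)
FROM employees
GROUP BY department
ORDER BY SUM(years)

All groups:
  HR: 14
  Support: 16
  Design: 28
  Legal: 49

Highest: Legal (49)
Lowest: HR (14)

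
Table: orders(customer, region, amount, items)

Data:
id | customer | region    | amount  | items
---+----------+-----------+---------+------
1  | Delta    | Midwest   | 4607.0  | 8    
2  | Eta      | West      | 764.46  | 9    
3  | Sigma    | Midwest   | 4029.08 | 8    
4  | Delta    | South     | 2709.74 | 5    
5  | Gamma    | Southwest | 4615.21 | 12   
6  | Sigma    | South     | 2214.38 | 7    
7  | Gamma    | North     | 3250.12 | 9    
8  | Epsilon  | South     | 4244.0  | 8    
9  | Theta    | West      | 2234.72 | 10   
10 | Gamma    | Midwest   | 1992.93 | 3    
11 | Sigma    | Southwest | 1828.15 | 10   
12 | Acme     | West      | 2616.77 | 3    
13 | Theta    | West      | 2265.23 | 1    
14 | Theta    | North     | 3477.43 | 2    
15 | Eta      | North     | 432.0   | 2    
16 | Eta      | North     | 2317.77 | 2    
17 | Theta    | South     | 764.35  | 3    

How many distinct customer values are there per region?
SELECT region, COUNT(DISTINCT customer)
FROM orders
GROUP BY region

Result:
  Midwest: 3 distinct
  North: 3 distinct
  South: 4 distinct
  Southwest: 2 distinct
  West: 3 distinct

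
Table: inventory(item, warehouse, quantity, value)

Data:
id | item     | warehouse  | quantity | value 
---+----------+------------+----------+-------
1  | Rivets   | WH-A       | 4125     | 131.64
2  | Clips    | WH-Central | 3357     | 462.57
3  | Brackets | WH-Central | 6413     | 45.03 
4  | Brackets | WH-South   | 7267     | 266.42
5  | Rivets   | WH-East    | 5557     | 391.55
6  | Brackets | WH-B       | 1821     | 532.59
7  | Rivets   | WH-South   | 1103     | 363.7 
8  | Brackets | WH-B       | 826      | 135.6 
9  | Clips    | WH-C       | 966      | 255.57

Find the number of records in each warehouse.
SELECT warehouse, COUNT(*) as count
FROM inventory
GROUP BY warehouse

Result:
  WH-A: 1
  WH-B: 2
  WH-C: 1
  WH-Central: 2
  WH-East: 1
  WH-South: 2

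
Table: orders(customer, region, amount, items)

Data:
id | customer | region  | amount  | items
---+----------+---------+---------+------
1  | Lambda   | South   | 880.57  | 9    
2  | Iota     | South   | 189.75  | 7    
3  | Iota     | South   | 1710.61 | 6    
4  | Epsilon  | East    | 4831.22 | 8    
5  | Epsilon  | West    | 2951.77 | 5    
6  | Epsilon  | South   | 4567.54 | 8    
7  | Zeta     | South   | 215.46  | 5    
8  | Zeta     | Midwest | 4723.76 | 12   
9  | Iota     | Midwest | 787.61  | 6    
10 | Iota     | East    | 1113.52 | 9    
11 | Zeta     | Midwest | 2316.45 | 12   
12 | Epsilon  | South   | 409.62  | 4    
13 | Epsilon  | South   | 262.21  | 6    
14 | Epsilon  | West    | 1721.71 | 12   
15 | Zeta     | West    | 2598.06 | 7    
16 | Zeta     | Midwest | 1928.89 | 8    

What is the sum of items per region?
SELECT region, SUM(items) as result
FROM orders
GROUP BY region

Result:
  East: 17
  Midwest: 38
  South: 45
  West: 24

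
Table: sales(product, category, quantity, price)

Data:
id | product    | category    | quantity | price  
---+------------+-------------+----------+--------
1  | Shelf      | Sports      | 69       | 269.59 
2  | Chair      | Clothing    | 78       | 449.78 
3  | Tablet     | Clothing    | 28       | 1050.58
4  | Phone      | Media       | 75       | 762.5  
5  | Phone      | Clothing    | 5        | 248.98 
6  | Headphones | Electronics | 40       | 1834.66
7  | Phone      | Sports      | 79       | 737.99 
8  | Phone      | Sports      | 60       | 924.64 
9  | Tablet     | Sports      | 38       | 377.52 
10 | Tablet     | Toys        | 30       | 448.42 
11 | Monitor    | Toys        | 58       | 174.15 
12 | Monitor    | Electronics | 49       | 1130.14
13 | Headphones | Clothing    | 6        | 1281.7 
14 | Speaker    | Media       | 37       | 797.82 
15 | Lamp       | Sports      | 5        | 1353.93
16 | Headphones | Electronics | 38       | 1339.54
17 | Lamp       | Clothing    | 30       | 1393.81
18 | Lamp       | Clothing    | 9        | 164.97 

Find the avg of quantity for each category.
SELECT category, AVG(quantity) as result
FROM sales
GROUP BY category

Result:
  Clothing: 26.00
  Electronics: 42.33
  Media: 56.00
  Sports: 50.20
  Toys: 44.00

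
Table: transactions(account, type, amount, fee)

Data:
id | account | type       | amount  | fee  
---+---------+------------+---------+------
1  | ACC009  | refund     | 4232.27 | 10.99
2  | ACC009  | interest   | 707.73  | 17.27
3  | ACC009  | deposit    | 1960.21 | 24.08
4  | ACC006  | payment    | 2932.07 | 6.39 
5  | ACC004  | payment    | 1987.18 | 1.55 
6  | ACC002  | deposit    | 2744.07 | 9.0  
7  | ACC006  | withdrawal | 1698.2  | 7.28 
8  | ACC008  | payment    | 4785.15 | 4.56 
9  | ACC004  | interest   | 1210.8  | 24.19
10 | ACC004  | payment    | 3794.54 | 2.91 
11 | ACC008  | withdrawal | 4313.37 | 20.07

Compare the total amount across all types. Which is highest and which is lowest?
SELECT type, SUM(amount)
FROM transactions
GROUP BY type
ORDER BY SUM(amount)

All groups:
  interest: 1918.53
  refund: 4232.27
  deposit: 4704.28
  withdrawal: 6011.57
  payment: 13498.94

Highest: payment (13498.94)
Lowest: interest (1918.53)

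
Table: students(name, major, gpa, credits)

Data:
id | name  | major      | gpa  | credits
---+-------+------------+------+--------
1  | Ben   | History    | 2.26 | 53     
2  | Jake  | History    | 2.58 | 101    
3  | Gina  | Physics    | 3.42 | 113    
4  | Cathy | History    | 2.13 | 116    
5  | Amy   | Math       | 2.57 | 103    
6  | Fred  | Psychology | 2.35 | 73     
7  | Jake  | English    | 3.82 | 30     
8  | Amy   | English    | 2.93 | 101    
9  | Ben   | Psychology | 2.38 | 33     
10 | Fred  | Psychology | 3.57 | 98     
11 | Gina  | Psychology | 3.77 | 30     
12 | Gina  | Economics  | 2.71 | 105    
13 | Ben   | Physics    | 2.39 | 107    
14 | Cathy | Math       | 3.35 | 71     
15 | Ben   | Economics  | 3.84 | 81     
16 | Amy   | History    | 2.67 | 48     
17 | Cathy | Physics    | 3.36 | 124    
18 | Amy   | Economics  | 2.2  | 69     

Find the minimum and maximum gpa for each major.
SELECT major, MIN(gpa), MAX(gpa)
FROM students
GROUP BY major

Result:
  Economics: min=2.20, max=3.84
  English: min=2.93, max=3.82
  History: min=2.13, max=2.67
  Math: min=2.57, max=3.35
  Physics: min=2.39, max=3.42
  Psychology: min=2.35, max=3.77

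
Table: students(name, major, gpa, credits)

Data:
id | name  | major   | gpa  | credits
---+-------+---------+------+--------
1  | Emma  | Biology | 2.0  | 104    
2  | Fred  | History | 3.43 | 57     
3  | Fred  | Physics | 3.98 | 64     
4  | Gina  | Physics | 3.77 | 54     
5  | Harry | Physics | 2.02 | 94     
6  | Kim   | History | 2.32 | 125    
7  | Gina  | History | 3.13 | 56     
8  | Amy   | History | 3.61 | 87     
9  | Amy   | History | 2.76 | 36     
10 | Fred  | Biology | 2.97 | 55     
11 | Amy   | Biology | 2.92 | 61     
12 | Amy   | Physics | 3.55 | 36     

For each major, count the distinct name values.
SELECT major, COUNT(DISTINCT name)
FROM students
GROUP BY major

Result:
  Biology: 3 distinct
  History: 4 distinct
  Physics: 4 distinct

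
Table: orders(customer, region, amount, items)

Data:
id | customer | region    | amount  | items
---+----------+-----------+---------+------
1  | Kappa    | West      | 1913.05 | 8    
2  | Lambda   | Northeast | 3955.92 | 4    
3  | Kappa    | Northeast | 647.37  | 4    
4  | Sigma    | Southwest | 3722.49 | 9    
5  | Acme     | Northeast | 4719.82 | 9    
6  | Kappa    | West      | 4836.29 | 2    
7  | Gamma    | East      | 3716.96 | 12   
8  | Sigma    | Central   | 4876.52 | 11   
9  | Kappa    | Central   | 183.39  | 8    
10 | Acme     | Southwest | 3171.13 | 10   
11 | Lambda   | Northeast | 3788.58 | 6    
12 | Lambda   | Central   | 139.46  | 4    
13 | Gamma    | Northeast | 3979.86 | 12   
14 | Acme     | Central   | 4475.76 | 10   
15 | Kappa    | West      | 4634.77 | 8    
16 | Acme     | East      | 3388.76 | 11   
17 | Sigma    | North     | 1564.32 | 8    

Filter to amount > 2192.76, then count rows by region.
SELECT region, COUNT(*)
FROM orders
WHERE amount > 2192.76
GROUP BY region

Note: WHERE filters rows before grouping.

Result:
  Central: 2
  East: 2
  Northeast: 4
  Southwest: 2
  West: 2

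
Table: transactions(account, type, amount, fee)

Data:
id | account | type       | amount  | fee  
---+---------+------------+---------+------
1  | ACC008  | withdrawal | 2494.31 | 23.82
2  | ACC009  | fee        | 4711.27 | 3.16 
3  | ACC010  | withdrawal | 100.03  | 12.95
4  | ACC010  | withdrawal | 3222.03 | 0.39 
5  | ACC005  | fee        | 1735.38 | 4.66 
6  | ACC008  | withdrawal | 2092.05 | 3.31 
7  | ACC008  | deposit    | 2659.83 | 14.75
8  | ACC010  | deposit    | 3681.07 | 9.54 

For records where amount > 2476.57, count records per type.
SELECT type, COUNT(*)
FROM transactions
WHERE amount > 2476.57
GROUP BY type

Note: WHERE filters rows before grouping.

Result:
  deposit: 2
  fee: 1
  withdrawal: 2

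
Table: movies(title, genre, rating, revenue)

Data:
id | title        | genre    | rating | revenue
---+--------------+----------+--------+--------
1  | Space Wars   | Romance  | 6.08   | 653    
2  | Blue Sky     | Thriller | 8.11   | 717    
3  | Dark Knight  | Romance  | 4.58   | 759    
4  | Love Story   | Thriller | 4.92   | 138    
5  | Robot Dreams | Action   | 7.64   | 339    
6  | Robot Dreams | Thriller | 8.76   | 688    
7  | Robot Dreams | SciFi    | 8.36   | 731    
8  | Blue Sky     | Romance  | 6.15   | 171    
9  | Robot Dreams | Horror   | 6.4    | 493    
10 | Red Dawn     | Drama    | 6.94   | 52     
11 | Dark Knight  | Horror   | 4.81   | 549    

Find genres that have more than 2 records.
SELECT genre, COUNT(*) as cnt
FROM movies
GROUP BY genre
HAVING COUNT(*) > 2

Result:
  Romance: 3
  Thriller: 3

Note: HAVING filters groups after aggregation, WHERE filters rows before.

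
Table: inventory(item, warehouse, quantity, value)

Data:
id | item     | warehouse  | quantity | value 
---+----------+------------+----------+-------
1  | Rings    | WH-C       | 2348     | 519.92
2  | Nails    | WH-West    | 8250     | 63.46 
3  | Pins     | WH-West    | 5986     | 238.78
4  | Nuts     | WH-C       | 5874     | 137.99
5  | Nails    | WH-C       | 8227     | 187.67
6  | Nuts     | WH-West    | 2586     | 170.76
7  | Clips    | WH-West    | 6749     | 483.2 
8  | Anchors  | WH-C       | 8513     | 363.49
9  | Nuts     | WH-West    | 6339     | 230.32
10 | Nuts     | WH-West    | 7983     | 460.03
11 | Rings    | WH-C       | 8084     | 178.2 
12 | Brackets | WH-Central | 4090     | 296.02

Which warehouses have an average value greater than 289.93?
SELECT warehouse, AVG(value)
FROM inventory
GROUP BY warehouse
HAVING AVG(value) > 289.93

Result:
  WH-Central: avg=296.02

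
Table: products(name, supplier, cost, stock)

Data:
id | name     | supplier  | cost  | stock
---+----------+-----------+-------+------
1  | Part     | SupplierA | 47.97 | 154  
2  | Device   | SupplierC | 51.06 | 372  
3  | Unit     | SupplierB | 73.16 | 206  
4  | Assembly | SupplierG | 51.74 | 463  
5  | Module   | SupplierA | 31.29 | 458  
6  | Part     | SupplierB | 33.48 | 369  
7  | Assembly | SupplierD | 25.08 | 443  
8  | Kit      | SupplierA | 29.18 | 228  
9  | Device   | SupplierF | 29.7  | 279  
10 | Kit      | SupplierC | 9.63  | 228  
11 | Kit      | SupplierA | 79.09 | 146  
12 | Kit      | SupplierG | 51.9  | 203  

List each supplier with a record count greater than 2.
SELECT supplier, COUNT(*) as cnt
FROM products
GROUP BY supplier
HAVING COUNT(*) > 2

Result:
  SupplierA: 4

Note: HAVING filters groups after aggregation, WHERE filters rows before.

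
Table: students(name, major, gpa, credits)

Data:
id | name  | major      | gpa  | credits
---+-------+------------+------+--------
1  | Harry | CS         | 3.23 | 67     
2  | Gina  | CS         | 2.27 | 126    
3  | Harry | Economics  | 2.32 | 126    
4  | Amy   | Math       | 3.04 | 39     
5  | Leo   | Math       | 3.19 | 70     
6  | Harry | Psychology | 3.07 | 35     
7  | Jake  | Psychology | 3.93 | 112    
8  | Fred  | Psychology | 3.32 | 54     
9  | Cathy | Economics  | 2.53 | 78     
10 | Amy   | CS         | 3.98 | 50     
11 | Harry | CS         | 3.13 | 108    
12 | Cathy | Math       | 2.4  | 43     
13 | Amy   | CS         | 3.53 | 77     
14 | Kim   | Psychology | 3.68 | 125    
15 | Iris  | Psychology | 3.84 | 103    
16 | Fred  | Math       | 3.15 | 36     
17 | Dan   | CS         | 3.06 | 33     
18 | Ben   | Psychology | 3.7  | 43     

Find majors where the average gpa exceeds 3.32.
SELECT major, AVG(gpa)
FROM students
GROUP BY major
HAVING AVG(gpa) > 3.32

Result:
  Psychology: avg=3.59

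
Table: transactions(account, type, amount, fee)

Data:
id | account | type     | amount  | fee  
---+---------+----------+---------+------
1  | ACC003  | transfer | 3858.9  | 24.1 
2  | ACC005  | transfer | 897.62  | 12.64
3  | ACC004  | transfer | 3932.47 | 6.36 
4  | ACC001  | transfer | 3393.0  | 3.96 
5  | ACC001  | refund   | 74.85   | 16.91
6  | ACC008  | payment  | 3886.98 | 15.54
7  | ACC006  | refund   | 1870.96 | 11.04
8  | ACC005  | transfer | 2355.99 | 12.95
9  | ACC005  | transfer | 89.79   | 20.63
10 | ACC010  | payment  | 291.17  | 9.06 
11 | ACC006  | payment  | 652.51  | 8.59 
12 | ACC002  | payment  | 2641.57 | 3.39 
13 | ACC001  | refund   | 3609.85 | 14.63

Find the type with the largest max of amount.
SELECT type, MAX(amount) as val
FROM transactions
GROUP BY type
ORDER BY val DESC
LIMIT 1

Result: transfer with max(amount) = 3932.47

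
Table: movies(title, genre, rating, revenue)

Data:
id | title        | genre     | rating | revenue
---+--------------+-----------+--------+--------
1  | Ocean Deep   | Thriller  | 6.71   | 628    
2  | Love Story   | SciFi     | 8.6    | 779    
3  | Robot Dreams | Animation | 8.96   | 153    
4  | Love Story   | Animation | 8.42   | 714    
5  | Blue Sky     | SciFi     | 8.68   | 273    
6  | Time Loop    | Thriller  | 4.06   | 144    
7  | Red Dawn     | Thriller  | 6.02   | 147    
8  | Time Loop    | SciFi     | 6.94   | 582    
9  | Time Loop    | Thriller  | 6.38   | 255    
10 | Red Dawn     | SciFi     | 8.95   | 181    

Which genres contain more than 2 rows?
SELECT genre, COUNT(*) as cnt
FROM movies
GROUP BY genre
HAVING COUNT(*) > 2

Result:
  SciFi: 4
  Thriller: 4

Note: HAVING filters groups after aggregation, WHERE filters rows before.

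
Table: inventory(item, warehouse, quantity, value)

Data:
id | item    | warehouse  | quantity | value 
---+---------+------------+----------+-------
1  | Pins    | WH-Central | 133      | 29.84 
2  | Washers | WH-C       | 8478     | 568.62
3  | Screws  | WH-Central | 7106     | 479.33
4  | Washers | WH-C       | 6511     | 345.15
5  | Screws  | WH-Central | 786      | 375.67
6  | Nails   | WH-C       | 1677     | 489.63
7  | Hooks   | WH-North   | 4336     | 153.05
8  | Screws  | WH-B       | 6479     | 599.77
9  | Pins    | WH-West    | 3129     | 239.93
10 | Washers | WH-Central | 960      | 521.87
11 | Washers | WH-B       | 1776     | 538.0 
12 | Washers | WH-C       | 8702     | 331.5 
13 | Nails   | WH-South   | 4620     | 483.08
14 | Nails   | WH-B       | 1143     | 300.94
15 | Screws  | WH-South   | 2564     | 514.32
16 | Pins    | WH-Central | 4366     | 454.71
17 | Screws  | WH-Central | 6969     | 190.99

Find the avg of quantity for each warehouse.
SELECT warehouse, AVG(quantity) as result
FROM inventory
GROUP BY warehouse

Result:
  WH-B: 3132.67
  WH-C: 6342.00
  WH-Central: 3386.67
  WH-North: 4336.00
  WH-South: 3592.00
  WH-West: 3129.00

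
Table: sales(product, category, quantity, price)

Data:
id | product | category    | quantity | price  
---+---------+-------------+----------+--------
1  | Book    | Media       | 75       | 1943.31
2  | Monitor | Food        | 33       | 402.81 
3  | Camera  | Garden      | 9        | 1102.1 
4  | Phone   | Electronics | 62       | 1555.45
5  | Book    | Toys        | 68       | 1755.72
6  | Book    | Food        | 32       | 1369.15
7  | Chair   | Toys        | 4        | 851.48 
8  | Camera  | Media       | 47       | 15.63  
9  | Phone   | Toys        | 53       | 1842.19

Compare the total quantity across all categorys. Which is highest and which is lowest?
SELECT category, SUM(quantity)
FROM sales
GROUP BY category
ORDER BY SUM(quantity)

All groups:
  Garden: 9
  Electronics: 62
  Food: 65
  Media: 122
  Toys: 125

Highest: Toys (125)
Lowest: Garden (9)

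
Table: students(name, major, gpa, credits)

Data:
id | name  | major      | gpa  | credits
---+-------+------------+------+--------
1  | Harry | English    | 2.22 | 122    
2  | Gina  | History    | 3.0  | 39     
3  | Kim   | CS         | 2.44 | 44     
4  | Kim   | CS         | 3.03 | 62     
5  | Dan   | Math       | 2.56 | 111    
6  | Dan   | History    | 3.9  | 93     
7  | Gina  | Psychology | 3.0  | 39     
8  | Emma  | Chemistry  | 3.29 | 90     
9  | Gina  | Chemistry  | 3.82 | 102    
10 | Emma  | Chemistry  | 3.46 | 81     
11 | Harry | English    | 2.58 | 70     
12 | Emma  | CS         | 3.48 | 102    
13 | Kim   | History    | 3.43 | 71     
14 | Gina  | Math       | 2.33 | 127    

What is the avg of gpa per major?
SELECT major, AVG(gpa) as result
FROM students
GROUP BY major

Result:
  CS: 2.98
  Chemistry: 3.52
  English: 2.40
  History: 3.44
  Math: 2.45
  Psychology: 3.00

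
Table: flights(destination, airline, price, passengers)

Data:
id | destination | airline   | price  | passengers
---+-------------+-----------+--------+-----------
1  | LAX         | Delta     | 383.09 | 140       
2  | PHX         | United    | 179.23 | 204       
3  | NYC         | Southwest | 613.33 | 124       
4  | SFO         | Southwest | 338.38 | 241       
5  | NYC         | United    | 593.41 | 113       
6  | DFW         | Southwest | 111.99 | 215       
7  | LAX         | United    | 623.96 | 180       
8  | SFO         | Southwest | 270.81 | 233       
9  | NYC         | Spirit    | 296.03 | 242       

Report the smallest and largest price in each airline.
SELECT airline, MIN(price), MAX(price)
FROM flights
GROUP BY airline

Result:
  Delta: min=383.09, max=383.09
  Southwest: min=111.99, max=613.33
  Spirit: min=296.03, max=296.03
  United: min=179.23, max=623.96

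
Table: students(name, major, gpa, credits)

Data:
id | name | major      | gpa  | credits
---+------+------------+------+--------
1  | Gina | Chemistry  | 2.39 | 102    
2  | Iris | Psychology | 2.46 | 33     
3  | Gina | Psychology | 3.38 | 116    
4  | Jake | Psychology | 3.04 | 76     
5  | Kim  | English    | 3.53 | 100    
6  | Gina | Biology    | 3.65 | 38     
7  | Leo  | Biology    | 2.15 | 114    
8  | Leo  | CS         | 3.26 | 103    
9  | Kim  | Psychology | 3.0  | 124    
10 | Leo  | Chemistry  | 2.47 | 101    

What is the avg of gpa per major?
SELECT major, AVG(gpa) as result
FROM students
GROUP BY major

Result:
  Biology: 2.90
  CS: 3.26
  Chemistry: 2.43
  English: 3.53
  Psychology: 2.97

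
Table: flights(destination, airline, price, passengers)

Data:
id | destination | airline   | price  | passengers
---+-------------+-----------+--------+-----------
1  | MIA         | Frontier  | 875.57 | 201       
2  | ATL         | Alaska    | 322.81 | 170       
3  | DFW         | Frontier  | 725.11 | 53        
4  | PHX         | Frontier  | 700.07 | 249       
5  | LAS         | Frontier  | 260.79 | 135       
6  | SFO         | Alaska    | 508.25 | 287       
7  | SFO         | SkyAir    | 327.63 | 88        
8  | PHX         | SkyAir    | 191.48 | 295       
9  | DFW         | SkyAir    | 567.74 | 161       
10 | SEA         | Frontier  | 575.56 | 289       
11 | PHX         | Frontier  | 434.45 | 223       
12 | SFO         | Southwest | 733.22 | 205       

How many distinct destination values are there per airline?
SELECT airline, COUNT(DISTINCT destination)
FROM flights
GROUP BY airline

Result:
  Alaska: 2 distinct
  Frontier: 5 distinct
  SkyAir: 3 distinct
  Southwest: 1 distinct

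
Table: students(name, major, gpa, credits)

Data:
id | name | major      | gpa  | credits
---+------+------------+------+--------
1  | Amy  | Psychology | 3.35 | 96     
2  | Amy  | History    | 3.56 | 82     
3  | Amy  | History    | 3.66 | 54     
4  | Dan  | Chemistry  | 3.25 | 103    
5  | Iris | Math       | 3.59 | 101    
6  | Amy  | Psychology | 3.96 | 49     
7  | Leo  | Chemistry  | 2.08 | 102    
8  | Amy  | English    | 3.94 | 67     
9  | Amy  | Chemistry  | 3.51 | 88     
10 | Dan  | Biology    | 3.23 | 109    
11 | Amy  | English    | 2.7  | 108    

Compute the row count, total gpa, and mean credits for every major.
SELECT major,
       COUNT(*) as cnt,
       SUM(gpa) as total_gpa,
       AVG(credits) as avg_credits
FROM students
GROUP BY major

Result:
  Biology: 1 records, 3.23 total gpa, 109.00 avg credits
  Chemistry: 3 records, 8.84 total gpa, 97.67 avg credits
  English: 2 records, 6.64 total gpa, 87.50 avg credits
  History: 2 records, 7.22 total gpa, 68.00 avg credits
  Math: 1 records, 3.59 total gpa, 101.00 avg credits
  Psychology: 2 records, 7.31 total gpa, 72.50 avg credits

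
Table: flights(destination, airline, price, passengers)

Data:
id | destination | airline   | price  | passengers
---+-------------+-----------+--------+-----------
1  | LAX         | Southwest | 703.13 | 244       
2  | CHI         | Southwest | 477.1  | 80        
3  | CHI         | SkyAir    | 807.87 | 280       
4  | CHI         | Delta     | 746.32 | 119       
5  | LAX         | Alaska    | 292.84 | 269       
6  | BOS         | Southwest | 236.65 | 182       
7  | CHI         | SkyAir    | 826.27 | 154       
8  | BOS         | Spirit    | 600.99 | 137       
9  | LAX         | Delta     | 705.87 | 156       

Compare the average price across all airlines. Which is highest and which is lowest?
SELECT airline, AVG(price)
FROM flights
GROUP BY airline
ORDER BY AVG(price)

All groups:
  Alaska: 292.84
  Southwest: 472.29
  Spirit: 600.99
  Delta: 726.10
  SkyAir: 817.07

Highest: SkyAir (817.07)
Lowest: Alaska (292.84)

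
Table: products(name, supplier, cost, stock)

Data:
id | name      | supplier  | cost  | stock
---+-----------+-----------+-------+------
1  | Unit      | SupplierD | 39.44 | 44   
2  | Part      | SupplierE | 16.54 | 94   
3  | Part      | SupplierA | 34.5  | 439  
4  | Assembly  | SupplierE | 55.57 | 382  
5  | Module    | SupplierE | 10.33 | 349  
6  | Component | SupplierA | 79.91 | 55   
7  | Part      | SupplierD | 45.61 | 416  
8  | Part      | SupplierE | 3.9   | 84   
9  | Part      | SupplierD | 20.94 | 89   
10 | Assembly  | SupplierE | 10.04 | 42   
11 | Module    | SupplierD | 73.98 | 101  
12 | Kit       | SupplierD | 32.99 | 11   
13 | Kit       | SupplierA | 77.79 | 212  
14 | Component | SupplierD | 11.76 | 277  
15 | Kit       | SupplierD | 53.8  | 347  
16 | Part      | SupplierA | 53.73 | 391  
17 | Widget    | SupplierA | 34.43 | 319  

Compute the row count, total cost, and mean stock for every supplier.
SELECT supplier,
       COUNT(*) as cnt,
       SUM(cost) as total_cost,
       AVG(stock) as avg_stock
FROM products
GROUP BY supplier

Result:
  SupplierA: 5 records, 280.36 total cost, 283.20 avg stock
  SupplierD: 7 records, 278.52 total cost, 183.57 avg stock
  SupplierE: 5 records, 96.38 total cost, 190.20 avg stock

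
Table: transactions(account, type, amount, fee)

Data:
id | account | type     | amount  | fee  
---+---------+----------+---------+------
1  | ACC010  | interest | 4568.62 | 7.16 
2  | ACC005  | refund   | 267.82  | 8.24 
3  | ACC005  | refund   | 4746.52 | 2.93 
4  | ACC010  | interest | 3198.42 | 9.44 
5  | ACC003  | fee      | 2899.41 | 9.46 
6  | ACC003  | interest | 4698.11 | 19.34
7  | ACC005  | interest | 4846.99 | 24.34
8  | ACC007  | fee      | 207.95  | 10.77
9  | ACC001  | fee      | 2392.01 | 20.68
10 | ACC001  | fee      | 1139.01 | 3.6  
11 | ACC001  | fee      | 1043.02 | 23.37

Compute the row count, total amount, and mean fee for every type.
SELECT type,
       COUNT(*) as cnt,
       SUM(amount) as total_amount,
       AVG(fee) as avg_fee
FROM transactions
GROUP BY type

Result:
  fee: 5 records, 7681.40 total amount, 13.58 avg fee
  interest: 4 records, 17312.14 total amount, 15.07 avg fee
  refund: 2 records, 5014.34 total amount, 5.59 avg fee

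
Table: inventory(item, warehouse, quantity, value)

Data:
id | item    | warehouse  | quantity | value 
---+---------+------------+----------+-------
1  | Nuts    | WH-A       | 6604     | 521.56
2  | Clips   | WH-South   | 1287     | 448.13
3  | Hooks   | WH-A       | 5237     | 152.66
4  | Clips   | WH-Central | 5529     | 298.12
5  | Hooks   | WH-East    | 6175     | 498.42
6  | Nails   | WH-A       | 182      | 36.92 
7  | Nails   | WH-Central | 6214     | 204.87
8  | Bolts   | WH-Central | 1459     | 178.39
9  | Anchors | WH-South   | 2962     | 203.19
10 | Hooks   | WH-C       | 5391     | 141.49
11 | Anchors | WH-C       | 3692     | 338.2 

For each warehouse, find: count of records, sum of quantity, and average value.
SELECT warehouse,
       COUNT(*) as cnt,
       SUM(quantity) as total_quantity,
       AVG(value) as avg_value
FROM inventory
GROUP BY warehouse

Result:
  WH-A: 3 records, 12023 total quantity, 237.05 avg value
  WH-C: 2 records, 9083 total quantity, 239.85 avg value
  WH-Central: 3 records, 13202 total quantity, 227.13 avg value
  WH-East: 1 records, 6175 total quantity, 498.42 avg value
  WH-South: 2 records, 4249 total quantity, 325.66 avg value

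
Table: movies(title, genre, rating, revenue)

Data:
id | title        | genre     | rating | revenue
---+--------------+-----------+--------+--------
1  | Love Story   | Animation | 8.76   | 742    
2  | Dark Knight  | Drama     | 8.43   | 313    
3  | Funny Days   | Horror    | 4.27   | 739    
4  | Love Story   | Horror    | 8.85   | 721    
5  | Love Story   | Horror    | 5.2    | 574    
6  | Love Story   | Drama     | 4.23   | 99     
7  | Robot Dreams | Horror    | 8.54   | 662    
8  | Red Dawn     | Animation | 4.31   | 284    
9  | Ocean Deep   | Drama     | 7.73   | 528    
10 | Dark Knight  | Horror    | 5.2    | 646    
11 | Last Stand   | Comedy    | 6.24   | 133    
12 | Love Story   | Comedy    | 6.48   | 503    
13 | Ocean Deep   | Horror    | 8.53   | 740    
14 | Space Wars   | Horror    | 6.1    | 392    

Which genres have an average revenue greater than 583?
SELECT genre, AVG(revenue)
FROM movies
GROUP BY genre
HAVING AVG(revenue) > 583

Result:
  Horror: avg=639.14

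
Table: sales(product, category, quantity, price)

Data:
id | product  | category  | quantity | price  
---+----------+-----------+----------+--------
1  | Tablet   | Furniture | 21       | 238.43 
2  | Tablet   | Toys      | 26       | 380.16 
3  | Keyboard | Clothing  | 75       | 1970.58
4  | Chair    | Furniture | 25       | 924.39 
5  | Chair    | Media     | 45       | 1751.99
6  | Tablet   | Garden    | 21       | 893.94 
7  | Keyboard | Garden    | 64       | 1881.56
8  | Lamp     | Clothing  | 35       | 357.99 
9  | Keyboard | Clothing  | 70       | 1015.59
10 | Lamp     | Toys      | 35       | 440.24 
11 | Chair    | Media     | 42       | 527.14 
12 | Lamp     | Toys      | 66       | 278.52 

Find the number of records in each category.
SELECT category, COUNT(*) as count
FROM sales
GROUP BY category

Result:
  Clothing: 3
  Furniture: 2
  Garden: 2
  Media: 2
  Toys: 3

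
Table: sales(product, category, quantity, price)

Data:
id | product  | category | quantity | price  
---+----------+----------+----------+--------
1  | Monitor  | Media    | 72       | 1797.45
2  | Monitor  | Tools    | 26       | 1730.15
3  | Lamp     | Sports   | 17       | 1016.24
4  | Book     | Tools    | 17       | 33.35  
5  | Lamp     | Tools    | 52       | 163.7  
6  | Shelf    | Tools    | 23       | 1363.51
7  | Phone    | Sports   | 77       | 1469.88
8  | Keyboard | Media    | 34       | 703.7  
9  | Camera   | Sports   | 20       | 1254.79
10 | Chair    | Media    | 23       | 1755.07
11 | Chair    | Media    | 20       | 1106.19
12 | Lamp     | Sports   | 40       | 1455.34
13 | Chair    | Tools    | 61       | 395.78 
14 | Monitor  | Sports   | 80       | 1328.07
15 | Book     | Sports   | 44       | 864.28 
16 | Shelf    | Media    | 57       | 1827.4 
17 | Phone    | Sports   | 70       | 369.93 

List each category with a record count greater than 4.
SELECT category, COUNT(*) as cnt
FROM sales
GROUP BY category
HAVING COUNT(*) > 4

Result:
  Media: 5
  Sports: 7
  Tools: 5

Note: HAVING filters groups after aggregation, WHERE filters rows before.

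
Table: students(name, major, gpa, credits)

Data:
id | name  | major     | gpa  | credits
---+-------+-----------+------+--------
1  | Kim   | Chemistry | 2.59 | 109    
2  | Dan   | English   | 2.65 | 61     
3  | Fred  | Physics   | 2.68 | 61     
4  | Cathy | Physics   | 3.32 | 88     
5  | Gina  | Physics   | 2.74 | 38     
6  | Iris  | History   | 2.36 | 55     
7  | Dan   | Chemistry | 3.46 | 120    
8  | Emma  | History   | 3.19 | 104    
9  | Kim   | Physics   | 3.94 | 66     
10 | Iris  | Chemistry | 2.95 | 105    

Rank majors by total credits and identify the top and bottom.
SELECT major, SUM(credits)
FROM students
GROUP BY major
ORDER BY SUM(credits)

All groups:
  English: 61
  History: 159
  Physics: 253
  Chemistry: 334

Highest: Chemistry (334)
Lowest: English (61)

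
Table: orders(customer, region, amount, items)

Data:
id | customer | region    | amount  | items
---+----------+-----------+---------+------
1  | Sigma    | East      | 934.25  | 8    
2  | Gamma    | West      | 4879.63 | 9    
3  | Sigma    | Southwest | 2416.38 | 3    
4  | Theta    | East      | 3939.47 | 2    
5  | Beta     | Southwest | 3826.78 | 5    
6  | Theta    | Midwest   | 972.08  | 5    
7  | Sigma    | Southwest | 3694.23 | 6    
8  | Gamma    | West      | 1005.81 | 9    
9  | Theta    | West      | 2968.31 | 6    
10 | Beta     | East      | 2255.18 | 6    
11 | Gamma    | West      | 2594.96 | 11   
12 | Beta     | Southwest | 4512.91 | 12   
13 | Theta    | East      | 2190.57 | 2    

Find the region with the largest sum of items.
SELECT region, SUM(items) as val
FROM orders
GROUP BY region
ORDER BY val DESC
LIMIT 1

Result: West with sum(items) = 35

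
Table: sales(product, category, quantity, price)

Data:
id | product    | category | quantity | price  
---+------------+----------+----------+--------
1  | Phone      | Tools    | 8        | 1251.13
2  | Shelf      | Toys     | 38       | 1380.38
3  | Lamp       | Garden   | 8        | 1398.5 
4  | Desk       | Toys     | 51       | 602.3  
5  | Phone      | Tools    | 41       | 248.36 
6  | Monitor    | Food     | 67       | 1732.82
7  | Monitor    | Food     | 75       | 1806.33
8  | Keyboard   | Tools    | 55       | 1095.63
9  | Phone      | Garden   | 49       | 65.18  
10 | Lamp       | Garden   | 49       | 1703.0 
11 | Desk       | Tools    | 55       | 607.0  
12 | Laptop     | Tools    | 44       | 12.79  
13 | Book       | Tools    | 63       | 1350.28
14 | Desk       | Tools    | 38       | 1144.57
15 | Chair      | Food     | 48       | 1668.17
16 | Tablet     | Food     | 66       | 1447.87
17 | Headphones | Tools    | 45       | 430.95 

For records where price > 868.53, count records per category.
SELECT category, COUNT(*)
FROM sales
WHERE price > 868.53
GROUP BY category

Note: WHERE filters rows before grouping.

Result:
  Food: 4
  Garden: 2
  Tools: 4
  Toys: 1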